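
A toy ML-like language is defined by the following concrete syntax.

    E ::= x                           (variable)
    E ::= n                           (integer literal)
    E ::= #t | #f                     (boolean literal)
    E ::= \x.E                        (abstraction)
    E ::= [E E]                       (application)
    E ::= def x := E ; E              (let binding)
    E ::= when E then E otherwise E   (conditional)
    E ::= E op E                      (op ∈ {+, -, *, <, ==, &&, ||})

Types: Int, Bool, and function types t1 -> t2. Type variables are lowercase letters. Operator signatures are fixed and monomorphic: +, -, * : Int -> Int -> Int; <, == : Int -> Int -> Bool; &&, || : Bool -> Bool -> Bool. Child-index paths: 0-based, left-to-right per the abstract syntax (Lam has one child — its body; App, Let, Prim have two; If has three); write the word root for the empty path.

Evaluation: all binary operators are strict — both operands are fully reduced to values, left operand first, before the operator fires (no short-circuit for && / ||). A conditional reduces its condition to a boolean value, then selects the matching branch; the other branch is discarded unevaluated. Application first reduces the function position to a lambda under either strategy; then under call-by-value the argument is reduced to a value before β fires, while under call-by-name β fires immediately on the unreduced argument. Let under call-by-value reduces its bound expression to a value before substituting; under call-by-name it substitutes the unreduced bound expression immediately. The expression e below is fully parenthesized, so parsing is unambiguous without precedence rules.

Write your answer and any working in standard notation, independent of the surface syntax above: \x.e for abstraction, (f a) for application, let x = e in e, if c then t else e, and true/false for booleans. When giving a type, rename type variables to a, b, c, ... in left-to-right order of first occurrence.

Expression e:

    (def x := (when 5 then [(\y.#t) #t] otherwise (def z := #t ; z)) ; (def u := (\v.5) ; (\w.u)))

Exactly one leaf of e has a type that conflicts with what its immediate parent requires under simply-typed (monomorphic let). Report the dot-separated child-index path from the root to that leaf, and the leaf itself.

Trace:
  unify Int ~ Bool
  FAIL: mismatch Int ~ Bool

Answer: 0.0 : 5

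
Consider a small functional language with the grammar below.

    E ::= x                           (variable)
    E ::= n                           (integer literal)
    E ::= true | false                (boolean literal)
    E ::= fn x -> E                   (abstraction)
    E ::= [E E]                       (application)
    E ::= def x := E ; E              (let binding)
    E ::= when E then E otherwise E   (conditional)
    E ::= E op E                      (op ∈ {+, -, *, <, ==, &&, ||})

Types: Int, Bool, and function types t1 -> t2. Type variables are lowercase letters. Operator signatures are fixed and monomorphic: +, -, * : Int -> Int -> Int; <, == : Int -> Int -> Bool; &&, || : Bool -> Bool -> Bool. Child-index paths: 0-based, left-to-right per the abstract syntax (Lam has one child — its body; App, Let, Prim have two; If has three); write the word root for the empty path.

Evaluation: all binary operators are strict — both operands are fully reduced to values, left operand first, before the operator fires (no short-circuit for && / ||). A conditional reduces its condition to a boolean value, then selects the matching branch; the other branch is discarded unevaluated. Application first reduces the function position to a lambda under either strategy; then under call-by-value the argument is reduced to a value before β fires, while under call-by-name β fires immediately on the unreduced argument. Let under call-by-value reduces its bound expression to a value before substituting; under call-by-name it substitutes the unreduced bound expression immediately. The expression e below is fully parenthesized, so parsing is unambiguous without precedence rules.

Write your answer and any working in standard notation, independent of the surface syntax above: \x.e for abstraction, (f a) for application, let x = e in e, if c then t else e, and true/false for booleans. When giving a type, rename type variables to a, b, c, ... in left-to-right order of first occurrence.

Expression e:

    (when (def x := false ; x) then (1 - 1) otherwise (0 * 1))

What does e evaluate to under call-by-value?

Answer: 0

Working:
step 0: (if (let x = false in x) then (1 - 1) else (0 * 1))
step 1: [let@0] (if false then (1 - 1) else (0 * 1))
step 2: [if@root] (0 * 1)
step 3: [delta@root] 0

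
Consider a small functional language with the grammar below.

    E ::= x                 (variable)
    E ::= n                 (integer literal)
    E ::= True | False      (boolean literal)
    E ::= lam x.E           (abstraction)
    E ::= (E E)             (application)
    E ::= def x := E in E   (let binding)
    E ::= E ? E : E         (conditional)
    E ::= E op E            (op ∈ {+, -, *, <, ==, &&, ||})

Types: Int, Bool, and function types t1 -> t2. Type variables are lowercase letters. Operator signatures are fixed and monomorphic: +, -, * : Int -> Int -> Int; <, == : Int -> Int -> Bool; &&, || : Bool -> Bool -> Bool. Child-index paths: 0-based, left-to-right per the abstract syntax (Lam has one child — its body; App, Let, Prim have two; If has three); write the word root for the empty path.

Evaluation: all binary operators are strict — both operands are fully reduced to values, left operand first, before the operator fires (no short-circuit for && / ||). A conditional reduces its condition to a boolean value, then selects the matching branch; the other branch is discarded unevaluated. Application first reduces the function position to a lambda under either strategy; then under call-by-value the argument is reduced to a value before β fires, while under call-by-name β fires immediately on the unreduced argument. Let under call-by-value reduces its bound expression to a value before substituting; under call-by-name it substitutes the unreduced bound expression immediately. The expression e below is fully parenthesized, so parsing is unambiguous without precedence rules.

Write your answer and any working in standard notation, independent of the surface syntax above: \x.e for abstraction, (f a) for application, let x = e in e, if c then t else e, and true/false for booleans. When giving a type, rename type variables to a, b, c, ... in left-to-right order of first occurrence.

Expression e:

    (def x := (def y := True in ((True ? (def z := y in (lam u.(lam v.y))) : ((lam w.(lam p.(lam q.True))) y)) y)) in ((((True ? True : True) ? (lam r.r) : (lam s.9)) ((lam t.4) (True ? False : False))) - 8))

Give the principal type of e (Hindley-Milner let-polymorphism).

Working:
let y : Bool
  unify Bool ~ Bool
y : Bool
let z : Bool
y : Bool
\v._ : b -> Bool
\u._ : a -> b -> Bool
\q._ : e -> Bool
\p._ : d -> e -> Bool
\w._ : c -> d -> e -> Bool
y : Bool
  unify c -> d -> e -> Bool ~ Bool -> f
  unify c ~ Bool
  unify d -> e -> Bool ~ f
_ _ : d -> e -> Bool
  unify a -> b -> Bool ~ d -> e -> Bool
  unify a ~ d
  unify b -> Bool ~ e -> Bool
  unify b ~ e
  unify Bool ~ Bool
y : Bool
  unify d -> e -> Bool ~ Bool -> g
  unify d ~ Bool
  unify e -> Bool ~ g
_ _ : e -> Bool
let x : forall. e -> Bool
  unify Bool ~ Bool
  unify Bool ~ Bool
  unify Bool ~ Bool
r : h
\r._ : h -> h
\s._ : i -> Int
  unify h -> h ~ i -> Int
  unify h ~ i
  unify i ~ Int
\t._ : j -> Int
  unify Bool ~ Bool
  unify Bool ~ Bool
  unify j -> Int ~ Bool -> k
  unify j ~ Bool
  unify Int ~ k
_ _ : Int
  unify Int -> Int ~ Int -> l
  unify Int ~ Int
  unify Int ~ l
_ _ : Int
  unify Int ~ Int
  unify Int ~ Int

Answer: Int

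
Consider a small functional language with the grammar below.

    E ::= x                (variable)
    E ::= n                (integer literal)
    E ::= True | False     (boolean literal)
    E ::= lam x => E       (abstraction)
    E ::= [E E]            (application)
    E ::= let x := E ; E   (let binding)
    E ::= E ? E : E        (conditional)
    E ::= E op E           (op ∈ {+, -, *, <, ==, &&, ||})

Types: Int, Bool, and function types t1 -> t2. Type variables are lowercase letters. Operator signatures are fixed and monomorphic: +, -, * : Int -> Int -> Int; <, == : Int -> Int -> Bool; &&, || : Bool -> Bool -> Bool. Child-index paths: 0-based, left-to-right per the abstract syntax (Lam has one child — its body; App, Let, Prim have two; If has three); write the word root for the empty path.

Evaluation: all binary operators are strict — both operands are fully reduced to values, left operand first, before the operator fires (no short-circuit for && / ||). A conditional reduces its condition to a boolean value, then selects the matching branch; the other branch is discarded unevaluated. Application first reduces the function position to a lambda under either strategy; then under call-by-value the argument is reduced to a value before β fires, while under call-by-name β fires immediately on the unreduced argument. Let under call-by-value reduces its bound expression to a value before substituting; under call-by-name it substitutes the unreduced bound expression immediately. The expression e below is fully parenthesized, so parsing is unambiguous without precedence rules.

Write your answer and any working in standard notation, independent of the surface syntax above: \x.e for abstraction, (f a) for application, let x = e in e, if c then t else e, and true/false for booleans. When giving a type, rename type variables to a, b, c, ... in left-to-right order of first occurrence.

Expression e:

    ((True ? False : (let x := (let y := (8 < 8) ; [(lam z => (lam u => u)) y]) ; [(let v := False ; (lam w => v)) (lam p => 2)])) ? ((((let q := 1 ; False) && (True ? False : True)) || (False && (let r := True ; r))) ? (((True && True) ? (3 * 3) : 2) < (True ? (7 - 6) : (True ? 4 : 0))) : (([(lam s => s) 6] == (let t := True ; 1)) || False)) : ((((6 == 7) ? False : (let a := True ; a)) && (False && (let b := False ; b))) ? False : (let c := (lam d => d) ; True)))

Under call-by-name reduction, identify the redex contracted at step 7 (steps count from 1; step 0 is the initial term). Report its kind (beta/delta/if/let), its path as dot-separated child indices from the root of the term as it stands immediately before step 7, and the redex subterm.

Working:
step 0: (if (if true then false else (let x = (let y = (8 < 8) in ((\z.(\u.u)) y)) in ((let v = false in (\w.v)) (\p.2)))) then (if (((let q = 1 in false) && (if true then false else true)) || (false && (let r = true in r))) then ((if (true && true) then (3 * 3) else 2) < (if true then (7 - 6) else (if true then 4 else 0))) else ((((\s.s) 6) == (let t = true in 1)) || false)) else (if ((if (6 == 7) then false else (let a = true in a)) && (false && (let b = false in b))) then false else (let c = (\d.d) in true)))
step 1: [if@0] (if false then (if (((let q = 1 in false) && (if true then false else true)) || (false && (let r = true in r))) then ((if (true && true) then (3 * 3) else 2) < (if true then (7 - 6) else (if true then 4 else 0))) else ((((\s.s) 6) == (let t = true in 1)) || false)) else (if ((if (6 == 7) then false else (let a = true in a)) && (false && (let b = false in b))) then false else (let c = (\d.d) in true)))
step 2: [if@root] (if ((if (6 == 7) then false else (let a = true in a)) && (false && (let b = false in b))) then false else (let c = (\d.d) in true))
step 3: [delta@0.0.0] (if ((if false then false else (let a = true in a)) && (false && (let b = false in b))) then false else (let c = (\d.d) in true))
step 4: [if@0.0] (if ((let a = true in a) && (false && (let b = false in b))) then false else (let c = (\d.d) in true))
step 5: [let@0.0] (if (true && (false && (let b = false in b))) then false else (let c = (\d.d) in true))
step 6: [let@0.1.1] (if (true && (false && false)) then false else (let c = (\d.d) in true))
step 7: [delta@0.1] (if (true && false) then false else (let c = (\d.d) in true))

Answer: delta at 0.1 : (false && false)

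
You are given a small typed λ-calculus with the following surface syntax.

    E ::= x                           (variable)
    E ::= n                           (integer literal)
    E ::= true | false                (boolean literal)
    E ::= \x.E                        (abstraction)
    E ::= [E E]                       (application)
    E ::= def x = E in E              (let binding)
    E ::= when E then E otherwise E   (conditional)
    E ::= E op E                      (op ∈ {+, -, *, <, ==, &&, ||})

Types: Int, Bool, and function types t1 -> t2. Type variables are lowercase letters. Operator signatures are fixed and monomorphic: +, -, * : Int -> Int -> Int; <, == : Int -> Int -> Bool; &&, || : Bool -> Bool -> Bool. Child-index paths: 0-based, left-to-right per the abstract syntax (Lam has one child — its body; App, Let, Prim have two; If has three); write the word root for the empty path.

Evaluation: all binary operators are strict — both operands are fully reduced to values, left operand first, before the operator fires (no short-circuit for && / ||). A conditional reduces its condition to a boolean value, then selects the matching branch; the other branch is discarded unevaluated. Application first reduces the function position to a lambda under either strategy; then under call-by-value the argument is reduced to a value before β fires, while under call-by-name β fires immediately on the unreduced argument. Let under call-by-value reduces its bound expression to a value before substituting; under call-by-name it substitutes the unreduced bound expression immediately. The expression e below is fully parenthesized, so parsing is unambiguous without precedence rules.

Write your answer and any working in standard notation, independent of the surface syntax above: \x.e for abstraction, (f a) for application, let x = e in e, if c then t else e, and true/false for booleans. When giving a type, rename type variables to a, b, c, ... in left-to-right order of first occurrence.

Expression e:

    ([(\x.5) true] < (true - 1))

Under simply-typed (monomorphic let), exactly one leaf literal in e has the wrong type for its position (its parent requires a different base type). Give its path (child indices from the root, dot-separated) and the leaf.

Answer: 1.0 : true

Derivation:
\x._ : a -> Int
  unify a -> Int ~ Bool -> b
  unify a ~ Bool
  unify Int ~ b
_ _ : Int
  unify Int ~ Int
  unify Bool ~ Int
  FAIL: mismatch Bool ~ Int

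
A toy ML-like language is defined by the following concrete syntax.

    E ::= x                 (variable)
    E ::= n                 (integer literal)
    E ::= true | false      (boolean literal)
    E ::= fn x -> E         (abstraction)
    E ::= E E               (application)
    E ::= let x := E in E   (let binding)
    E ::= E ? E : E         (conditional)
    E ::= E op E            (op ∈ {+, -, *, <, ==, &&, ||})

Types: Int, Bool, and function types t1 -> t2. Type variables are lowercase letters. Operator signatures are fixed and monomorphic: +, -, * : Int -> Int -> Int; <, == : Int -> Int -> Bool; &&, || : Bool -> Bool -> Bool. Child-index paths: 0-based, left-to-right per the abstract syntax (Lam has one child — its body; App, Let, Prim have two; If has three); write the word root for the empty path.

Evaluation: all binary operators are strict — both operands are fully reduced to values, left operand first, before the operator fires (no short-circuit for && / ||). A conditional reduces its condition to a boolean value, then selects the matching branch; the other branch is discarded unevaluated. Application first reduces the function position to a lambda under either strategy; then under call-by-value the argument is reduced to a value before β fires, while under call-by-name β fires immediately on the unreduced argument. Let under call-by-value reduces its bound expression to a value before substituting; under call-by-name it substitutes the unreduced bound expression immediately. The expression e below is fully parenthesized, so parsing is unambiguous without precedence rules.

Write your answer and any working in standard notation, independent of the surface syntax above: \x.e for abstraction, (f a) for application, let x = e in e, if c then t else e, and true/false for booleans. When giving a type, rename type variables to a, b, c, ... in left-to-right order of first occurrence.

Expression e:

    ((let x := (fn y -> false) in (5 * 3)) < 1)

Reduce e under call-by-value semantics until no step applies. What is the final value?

Answer: false

Working:
step 0: ((let x = (\y.false) in (5 * 3)) < 1)
step 1: [let@0] ((5 * 3) < 1)
step 2: [delta@0] (15 < 1)
step 3: [delta@root] false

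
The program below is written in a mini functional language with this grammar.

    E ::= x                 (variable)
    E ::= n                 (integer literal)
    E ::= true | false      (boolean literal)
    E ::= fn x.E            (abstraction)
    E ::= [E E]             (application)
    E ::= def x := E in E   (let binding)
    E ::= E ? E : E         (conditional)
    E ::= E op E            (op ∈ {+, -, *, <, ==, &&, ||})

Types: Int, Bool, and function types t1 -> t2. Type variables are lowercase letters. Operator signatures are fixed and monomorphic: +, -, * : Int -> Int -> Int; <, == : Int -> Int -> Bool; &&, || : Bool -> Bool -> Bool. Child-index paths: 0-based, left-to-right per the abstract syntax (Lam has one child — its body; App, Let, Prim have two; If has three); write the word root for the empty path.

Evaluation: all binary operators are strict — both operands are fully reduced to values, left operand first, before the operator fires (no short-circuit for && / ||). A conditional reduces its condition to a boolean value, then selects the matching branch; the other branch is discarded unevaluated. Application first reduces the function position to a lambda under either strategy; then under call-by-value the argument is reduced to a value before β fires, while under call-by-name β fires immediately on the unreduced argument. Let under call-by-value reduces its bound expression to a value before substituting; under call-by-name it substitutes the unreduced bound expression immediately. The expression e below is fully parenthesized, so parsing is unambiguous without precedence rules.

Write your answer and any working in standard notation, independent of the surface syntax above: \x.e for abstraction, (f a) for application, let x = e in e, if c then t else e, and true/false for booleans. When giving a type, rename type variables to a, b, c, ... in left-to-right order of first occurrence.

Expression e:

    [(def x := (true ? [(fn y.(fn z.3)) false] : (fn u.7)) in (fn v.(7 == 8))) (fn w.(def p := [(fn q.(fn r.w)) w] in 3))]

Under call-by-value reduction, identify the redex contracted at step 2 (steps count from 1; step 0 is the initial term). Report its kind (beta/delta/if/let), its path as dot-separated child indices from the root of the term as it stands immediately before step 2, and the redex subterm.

Answer: beta at 0.0 : ((\y.(\z.3)) false)

Working:
step 0: ((let x = (if true then ((\y.(\z.3)) false) else (\u.7)) in (\v.(7 == 8))) (\w.(let p = ((\q.(\r.w)) w) in 3)))
step 1: [if@0.0] ((let x = ((\y.(\z.3)) false) in (\v.(7 == 8))) (\w.(let p = ((\q.(\r.w)) w) in 3)))
step 2: [beta@0.0] ((let x = (\z.3) in (\v.(7 == 8))) (\w.(let p = ((\q.(\r.w)) w) in 3)))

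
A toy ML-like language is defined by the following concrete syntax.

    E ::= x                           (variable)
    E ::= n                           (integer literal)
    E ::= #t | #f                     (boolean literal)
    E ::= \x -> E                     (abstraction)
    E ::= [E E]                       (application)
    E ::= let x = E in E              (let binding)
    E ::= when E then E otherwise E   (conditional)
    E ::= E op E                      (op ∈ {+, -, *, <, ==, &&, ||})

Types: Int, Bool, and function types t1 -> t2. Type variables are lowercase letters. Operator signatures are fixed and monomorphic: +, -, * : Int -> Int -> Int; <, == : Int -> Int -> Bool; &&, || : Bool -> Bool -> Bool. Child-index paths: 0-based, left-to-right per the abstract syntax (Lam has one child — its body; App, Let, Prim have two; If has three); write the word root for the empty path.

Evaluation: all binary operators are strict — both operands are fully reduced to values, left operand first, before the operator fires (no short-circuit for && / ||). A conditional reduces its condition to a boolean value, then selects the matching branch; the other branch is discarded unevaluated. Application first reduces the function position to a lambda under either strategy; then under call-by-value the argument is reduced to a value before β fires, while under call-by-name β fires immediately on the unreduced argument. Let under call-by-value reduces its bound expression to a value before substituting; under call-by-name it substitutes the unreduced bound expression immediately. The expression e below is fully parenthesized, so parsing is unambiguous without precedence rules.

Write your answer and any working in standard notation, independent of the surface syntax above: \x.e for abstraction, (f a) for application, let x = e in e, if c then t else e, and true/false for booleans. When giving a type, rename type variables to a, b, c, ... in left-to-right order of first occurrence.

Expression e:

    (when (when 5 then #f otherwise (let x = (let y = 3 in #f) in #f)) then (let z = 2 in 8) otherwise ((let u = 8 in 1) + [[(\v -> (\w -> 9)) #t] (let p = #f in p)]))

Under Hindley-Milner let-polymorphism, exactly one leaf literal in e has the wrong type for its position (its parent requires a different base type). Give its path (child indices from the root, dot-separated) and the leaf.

Trace:
  unify Int ~ Bool
  FAIL: mismatch Int ~ Bool

Answer: 0.0 : 5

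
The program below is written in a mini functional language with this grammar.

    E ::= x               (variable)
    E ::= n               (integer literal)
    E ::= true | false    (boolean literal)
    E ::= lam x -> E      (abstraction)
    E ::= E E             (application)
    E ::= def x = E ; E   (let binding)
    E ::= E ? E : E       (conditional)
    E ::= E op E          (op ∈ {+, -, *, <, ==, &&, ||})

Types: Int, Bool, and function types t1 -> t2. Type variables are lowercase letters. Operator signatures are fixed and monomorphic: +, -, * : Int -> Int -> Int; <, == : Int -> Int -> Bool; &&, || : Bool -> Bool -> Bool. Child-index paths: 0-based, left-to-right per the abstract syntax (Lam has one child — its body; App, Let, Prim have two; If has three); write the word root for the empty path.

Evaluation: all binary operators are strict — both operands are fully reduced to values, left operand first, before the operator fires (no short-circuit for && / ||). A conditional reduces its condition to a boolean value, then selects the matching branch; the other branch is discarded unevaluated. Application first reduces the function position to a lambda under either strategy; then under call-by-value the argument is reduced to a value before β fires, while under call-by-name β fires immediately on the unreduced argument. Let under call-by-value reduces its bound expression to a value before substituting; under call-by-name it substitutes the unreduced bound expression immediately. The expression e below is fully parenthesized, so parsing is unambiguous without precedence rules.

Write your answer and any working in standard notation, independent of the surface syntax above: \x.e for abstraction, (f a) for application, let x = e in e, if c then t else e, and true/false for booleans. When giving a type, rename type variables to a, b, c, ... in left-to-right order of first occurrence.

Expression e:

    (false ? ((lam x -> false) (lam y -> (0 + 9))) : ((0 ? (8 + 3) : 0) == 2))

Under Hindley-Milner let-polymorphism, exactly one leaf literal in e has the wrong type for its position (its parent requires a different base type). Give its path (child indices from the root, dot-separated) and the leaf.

Answer: 2.0.0 : 0

Working:
  unify Bool ~ Bool
\x._ : a -> Bool
  unify Int ~ Int
  unify Int ~ Int
\y._ : b -> Int
  unify a -> Bool ~ (b -> Int) -> c
  unify a ~ b -> Int
  unify Bool ~ c
_ _ : Bool
  unify Int ~ Bool
  FAIL: mismatch Int ~ Bool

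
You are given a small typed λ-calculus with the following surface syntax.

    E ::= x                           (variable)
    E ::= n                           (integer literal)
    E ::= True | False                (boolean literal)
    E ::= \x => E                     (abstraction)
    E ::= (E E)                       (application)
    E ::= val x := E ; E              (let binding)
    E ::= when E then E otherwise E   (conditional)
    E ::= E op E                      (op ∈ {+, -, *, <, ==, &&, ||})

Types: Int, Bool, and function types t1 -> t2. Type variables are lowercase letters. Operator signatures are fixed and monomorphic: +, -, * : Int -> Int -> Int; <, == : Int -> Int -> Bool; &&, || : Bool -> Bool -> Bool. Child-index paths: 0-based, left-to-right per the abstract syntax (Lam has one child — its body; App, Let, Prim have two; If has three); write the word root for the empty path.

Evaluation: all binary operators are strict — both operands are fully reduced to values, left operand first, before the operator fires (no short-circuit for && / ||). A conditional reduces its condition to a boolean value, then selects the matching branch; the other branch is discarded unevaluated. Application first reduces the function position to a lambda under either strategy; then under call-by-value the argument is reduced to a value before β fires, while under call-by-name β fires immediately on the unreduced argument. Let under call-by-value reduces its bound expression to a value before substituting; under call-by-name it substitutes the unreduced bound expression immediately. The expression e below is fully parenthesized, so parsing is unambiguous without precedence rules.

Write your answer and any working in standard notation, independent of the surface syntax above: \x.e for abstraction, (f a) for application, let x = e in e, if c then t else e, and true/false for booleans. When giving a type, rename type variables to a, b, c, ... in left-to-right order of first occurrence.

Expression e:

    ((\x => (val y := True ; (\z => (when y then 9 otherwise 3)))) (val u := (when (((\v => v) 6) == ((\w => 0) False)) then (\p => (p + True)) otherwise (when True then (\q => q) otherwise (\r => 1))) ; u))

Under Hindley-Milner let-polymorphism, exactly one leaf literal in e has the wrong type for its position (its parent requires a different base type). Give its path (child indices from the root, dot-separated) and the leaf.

Answer: 1.0.1.0.1 : true

Working:
let y : Bool
y : Bool
  unify Bool ~ Bool
  unify Int ~ Int
\z._ : b -> Int
\x._ : a -> b -> Int
v : c
\v._ : c -> c
  unify c -> c ~ Int -> d
  unify c ~ Int
  unify Int ~ d
_ _ : Int
  unify Int ~ Int
\w._ : e -> Int
  unify e -> Int ~ Bool -> f
  unify e ~ Bool
  unify Int ~ f
_ _ : Int
  unify Int ~ Int
  unify Bool ~ Bool
p : g
  unify g ~ Int
  unify Bool ~ Int
  FAIL: mismatch Bool ~ Int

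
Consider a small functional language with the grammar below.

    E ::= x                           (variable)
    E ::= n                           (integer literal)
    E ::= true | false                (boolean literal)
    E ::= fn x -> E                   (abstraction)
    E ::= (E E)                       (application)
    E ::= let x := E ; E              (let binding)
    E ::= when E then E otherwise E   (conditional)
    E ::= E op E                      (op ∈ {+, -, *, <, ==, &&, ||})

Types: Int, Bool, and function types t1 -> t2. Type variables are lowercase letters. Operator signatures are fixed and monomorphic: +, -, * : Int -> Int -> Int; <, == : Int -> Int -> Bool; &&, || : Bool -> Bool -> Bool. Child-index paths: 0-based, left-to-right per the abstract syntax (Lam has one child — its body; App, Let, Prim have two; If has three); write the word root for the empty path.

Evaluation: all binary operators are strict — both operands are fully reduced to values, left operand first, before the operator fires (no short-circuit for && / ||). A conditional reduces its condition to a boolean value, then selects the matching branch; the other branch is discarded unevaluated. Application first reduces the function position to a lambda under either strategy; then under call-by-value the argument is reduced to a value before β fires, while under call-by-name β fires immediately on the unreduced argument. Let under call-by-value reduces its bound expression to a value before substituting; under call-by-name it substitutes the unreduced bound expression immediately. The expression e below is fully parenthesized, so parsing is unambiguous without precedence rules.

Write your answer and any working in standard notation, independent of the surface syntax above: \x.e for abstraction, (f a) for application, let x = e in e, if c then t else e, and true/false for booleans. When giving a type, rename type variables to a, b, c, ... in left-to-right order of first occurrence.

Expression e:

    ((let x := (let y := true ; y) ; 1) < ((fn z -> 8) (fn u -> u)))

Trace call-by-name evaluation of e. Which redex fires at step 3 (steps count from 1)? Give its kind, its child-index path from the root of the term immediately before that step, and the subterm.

Trace:
step 0: ((let x = (let y = true in y) in 1) < ((\z.8) (\u.u)))
step 1: [let@0] (1 < ((\z.8) (\u.u)))
step 2: [beta@1] (1 < 8)
step 3: [delta@root] true

Answer: delta at root : (1 < 8)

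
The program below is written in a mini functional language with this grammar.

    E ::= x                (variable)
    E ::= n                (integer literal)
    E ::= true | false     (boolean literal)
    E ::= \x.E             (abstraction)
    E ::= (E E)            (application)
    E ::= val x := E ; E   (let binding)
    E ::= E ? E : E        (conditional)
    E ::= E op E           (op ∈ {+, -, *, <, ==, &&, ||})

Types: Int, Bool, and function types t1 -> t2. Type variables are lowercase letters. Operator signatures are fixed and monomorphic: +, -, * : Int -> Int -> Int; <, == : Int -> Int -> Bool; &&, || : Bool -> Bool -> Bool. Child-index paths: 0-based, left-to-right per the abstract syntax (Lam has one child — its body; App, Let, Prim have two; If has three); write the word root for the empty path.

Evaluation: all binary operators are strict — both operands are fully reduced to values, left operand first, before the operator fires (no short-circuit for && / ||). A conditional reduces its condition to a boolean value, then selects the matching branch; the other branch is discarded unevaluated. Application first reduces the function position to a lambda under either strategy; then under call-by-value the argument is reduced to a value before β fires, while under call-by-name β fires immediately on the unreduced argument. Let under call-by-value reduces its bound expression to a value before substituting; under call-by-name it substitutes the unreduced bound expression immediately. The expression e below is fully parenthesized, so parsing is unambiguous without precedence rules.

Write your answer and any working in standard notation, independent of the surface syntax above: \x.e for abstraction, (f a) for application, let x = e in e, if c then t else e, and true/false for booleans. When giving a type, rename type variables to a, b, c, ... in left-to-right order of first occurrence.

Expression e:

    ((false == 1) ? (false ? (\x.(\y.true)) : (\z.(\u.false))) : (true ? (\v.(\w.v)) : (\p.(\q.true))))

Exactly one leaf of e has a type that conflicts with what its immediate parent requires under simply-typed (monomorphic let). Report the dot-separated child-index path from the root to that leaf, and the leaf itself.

Derivation:
  unify Bool ~ Int
  FAIL: mismatch Bool ~ Int

Answer: 0.0 : false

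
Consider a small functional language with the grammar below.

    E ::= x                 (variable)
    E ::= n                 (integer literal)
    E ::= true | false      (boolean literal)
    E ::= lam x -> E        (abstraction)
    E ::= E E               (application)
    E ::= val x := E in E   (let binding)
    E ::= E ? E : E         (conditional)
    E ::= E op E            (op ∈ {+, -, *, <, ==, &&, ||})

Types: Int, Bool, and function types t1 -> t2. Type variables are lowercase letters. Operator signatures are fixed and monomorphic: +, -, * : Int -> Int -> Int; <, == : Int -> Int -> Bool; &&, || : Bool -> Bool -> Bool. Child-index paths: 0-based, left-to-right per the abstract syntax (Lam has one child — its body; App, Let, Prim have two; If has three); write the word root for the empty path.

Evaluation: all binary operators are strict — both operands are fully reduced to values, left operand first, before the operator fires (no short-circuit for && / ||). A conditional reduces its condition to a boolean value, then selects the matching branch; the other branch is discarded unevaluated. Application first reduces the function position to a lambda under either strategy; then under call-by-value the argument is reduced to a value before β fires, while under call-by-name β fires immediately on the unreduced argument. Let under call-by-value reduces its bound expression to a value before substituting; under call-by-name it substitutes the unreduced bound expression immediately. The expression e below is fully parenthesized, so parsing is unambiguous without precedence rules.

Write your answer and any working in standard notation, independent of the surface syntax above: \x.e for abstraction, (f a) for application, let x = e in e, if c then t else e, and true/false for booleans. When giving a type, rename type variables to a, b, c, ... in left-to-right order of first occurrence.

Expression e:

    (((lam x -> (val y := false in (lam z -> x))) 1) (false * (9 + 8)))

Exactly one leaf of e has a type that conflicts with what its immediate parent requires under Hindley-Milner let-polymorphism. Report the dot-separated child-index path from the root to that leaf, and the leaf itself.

Answer: 1.0 : false

Trace:
let y : Bool
x : a
\z._ : b -> a
\x._ : a -> b -> a
  unify a -> b -> a ~ Int -> c
  unify a ~ Int
  unify b -> Int ~ c
_ _ : b -> Int
  unify Bool ~ Int
  FAIL: mismatch Bool ~ Int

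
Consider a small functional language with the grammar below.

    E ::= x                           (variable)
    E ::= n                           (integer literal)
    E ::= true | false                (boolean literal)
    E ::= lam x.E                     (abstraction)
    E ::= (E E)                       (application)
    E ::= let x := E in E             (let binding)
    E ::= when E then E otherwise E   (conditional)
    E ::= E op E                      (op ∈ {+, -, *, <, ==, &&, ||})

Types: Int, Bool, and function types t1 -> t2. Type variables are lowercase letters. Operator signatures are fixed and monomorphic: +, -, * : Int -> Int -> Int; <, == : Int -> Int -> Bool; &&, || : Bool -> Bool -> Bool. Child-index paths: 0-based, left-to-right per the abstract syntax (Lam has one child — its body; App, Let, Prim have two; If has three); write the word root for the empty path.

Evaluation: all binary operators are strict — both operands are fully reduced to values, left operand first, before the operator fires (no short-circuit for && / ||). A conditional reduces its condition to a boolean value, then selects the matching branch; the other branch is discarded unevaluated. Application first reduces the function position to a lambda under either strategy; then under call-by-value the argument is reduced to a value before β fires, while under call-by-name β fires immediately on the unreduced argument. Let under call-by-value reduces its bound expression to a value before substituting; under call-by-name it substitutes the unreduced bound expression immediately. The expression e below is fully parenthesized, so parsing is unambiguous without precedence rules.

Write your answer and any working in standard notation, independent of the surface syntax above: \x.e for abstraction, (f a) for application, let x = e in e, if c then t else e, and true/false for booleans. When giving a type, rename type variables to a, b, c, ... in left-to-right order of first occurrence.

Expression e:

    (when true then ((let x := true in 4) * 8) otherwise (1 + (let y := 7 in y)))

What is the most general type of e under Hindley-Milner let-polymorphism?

Answer: Int

Working:
  unify Bool ~ Bool
let x : Bool
  unify Int ~ Int
  unify Int ~ Int
  unify Int ~ Int
let y : Int
y : Int
  unify Int ~ Int
  unify Int ~ Int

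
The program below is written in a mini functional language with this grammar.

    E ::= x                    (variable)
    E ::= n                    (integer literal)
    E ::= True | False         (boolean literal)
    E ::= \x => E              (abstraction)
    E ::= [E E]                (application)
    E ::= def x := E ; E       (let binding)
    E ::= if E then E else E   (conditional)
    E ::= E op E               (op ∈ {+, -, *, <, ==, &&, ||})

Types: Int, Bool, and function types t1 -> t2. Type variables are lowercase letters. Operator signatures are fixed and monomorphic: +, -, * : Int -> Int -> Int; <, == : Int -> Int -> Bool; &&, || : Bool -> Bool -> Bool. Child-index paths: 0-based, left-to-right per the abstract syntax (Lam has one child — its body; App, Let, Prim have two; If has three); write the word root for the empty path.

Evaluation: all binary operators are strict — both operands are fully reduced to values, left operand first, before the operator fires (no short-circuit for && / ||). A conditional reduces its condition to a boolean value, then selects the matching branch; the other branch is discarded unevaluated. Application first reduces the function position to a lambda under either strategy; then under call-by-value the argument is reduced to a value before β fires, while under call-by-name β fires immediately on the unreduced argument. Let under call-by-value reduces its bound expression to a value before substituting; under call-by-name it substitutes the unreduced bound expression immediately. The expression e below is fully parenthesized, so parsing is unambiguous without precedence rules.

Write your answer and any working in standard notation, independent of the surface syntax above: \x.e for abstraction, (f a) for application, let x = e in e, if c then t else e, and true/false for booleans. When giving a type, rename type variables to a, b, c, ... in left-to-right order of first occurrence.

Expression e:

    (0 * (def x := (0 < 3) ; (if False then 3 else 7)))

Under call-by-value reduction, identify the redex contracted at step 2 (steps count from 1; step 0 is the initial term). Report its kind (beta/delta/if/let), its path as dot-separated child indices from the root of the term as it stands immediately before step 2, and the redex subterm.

Answer: let at 1 : (let x = true in (if false then 3 else 7))

Trace:
step 0: (0 * (let x = (0 < 3) in (if false then 3 else 7)))
step 1: [delta@1.0] (0 * (let x = true in (if false then 3 else 7)))
step 2: [let@1] (0 * (if false then 3 else 7))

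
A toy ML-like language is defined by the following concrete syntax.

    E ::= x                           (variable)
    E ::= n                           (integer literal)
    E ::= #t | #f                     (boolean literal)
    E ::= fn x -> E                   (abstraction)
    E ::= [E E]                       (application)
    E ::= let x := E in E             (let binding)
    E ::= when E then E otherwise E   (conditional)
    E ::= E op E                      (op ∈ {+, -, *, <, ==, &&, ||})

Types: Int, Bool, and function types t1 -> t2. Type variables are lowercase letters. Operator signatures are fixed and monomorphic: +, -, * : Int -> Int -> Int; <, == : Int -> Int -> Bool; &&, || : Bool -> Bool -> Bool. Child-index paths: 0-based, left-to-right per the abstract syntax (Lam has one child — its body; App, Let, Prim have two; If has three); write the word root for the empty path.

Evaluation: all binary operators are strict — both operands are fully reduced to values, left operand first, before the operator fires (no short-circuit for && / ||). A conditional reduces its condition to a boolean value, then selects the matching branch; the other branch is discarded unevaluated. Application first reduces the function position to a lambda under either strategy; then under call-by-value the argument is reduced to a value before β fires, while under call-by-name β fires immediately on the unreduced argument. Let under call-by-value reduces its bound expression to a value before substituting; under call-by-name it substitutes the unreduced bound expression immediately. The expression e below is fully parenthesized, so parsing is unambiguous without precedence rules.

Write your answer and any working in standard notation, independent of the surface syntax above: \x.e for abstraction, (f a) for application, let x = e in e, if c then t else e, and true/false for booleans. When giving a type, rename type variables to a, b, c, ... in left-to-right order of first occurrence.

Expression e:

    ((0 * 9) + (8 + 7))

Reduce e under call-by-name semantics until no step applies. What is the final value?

Derivation:
step 0: ((0 * 9) + (8 + 7))
step 1: [delta@0] (0 + (8 + 7))
step 2: [delta@1] (0 + 15)
step 3: [delta@root] 15

Answer: 15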